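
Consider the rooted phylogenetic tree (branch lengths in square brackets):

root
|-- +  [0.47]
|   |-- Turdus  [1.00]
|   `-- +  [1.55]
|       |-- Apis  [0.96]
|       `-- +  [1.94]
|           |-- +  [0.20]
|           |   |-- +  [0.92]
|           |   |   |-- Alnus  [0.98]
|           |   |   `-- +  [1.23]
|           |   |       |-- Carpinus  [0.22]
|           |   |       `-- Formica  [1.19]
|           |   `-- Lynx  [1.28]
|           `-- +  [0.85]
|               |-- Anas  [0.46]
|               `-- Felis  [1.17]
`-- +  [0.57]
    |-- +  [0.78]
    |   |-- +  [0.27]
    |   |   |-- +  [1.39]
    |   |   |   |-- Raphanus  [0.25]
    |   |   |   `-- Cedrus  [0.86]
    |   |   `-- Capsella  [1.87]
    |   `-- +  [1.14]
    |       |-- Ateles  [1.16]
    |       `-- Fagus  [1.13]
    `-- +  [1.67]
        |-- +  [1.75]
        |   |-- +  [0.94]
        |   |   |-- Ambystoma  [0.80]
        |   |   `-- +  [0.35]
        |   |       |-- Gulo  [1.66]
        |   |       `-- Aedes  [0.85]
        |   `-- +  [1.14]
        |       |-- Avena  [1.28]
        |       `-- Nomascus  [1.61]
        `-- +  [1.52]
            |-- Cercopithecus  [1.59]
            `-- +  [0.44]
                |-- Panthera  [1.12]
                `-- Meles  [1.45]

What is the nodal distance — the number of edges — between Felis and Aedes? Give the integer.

11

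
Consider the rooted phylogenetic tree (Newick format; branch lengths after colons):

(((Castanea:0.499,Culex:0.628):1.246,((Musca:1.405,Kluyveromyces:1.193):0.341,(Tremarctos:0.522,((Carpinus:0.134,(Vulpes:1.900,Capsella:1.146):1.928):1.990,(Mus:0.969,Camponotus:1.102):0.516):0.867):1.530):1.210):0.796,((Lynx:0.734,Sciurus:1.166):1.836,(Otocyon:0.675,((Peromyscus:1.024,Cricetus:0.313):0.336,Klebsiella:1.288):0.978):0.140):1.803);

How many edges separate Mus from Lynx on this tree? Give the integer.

The MRCA of Mus and Lynx is the root of the tree.
From Mus up to that node: 6 branches. From Lynx up to the same node: 3 branches. Total: 6 + 3 = 9.

9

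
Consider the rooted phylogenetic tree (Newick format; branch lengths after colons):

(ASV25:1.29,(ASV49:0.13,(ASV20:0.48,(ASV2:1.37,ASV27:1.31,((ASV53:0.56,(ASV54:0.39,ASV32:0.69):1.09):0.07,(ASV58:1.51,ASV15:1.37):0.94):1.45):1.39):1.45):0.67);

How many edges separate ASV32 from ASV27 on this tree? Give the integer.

5

The MRCA of ASV32 and ASV27 is the node subtending (ASV2,ASV27,((ASV53,(ASV54,ASV32)),(ASV58,ASV15))).
From ASV32 up to that node: 4 branches. From ASV27 up to the same node: 1 branch. Total: 4 + 1 = 5.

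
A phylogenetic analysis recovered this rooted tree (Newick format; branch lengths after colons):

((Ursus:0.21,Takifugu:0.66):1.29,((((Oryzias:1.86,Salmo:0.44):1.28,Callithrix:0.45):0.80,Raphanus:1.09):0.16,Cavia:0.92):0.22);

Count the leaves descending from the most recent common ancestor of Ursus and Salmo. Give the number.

7

The MRCA of Ursus and Salmo is the root, so the clade is the entire tree.
That clade contains 7 terminal taxa: Callithrix, Cavia, Oryzias, Raphanus, Salmo, Takifugu, Ursus.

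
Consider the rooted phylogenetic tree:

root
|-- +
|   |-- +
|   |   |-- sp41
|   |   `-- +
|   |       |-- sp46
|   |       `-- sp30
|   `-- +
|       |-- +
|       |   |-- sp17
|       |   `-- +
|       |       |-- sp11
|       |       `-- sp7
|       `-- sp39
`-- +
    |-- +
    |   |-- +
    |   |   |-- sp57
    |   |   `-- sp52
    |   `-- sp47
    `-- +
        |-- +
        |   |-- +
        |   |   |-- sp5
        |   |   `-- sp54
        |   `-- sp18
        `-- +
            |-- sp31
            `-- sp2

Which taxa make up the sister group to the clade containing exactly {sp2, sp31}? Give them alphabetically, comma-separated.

The clade containing exactly {sp2, sp31} attaches to the tree at the node subtending (((sp5,sp54),sp18),(sp31,sp2)).
The other lineage descending from that same node — the sister group — is ((sp5,sp54),sp18); its 3 tips in alphabetical order are the answer.

sp18, sp5, sp54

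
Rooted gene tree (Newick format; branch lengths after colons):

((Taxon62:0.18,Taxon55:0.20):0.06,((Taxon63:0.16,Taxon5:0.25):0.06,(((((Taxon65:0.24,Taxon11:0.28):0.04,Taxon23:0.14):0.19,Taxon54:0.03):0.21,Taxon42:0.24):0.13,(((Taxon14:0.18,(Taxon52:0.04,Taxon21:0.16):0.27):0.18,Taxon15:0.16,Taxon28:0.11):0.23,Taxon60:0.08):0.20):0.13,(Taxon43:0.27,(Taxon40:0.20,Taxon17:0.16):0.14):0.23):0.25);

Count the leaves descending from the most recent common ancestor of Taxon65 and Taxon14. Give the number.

The MRCA of Taxon65 and Taxon14 is the node subtending (((((Taxon65,Taxon11),Taxon23),Taxon54),Taxon42),(((Taxon14,(Taxon52,Taxon21)),Taxon15,Taxon28),Taxon60)).
That clade contains 11 terminal taxa: Taxon11, Taxon14, Taxon15, Taxon21, Taxon23, Taxon28, Taxon42, Taxon52, Taxon54, Taxon60, Taxon65.

11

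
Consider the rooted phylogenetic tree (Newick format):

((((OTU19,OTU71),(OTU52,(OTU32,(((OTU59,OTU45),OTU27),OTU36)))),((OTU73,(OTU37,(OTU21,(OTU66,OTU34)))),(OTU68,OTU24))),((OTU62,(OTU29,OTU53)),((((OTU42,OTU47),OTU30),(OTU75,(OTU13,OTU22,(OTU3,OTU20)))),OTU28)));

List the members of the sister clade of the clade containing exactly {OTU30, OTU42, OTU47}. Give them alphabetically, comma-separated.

OTU13, OTU20, OTU22, OTU3, OTU75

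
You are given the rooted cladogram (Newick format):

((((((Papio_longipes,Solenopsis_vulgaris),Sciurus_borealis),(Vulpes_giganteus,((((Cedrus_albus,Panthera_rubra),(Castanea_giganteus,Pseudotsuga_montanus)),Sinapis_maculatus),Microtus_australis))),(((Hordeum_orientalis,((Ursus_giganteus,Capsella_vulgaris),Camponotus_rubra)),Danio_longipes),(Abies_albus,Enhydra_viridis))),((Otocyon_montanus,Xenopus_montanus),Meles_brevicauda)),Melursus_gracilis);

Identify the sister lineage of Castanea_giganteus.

Pseudotsuga_montanus

Castanea_giganteus attaches to the tree at the node subtending (Castanea_giganteus,Pseudotsuga_montanus).
The other lineage descending from that same node — the sister group — is the single tip Pseudotsuga_montanus.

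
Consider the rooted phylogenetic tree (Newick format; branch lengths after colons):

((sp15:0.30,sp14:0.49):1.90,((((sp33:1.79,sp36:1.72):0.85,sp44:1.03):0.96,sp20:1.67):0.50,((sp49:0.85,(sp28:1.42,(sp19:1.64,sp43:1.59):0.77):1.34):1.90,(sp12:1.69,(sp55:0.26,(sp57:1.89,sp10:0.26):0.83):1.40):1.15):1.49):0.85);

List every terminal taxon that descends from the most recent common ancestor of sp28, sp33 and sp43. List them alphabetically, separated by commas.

Tracing sp28: it sits inside (sp28,(sp19,sp43)).
Tracing sp33: it sits inside (sp33,sp36).
Tracing sp43: it sits inside (sp19,sp43).
The smallest clade enclosing all 3 is ((((sp33,sp36),sp44),sp20),((sp49,(sp28,(sp19,sp43))),(sp12,(sp55,(sp57,sp10))))); the answer is its 12 terminal taxa in alphabetical order.

sp10, sp12, sp19, sp20, sp28, sp33, sp36, sp43, sp44, sp49, sp55, sp57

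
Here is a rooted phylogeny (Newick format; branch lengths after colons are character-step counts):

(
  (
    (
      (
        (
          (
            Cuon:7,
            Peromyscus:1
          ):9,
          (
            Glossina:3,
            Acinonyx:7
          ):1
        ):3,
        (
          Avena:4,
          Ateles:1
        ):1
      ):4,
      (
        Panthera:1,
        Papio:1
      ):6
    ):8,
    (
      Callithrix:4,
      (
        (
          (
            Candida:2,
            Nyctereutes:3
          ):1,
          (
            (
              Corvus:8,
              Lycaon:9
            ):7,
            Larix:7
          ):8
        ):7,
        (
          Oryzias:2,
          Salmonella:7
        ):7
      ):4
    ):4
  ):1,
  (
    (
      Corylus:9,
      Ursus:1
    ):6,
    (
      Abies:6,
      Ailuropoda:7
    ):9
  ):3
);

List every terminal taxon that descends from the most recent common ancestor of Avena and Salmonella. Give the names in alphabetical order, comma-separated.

Tracing Avena: it sits inside (Avena,Ateles).
Tracing Salmonella: it sits inside (Oryzias,Salmonella).
The smallest clade enclosing both is (((((Cuon,Peromyscus),(Glossina,Acinonyx)),(Avena,Ateles)),(Panthera,Papio)),(Callithrix,(((Candida,Nyctereutes),((Corvus,Lycaon),Larix)),(Oryzias,Salmonella)))); the answer is its 16 terminal taxa in alphabetical order.

Acinonyx, Ateles, Avena, Callithrix, Candida, Corvus, Cuon, Glossina, Larix, Lycaon, Nyctereutes, Oryzias, Panthera, Papio, Peromyscus, Salmonella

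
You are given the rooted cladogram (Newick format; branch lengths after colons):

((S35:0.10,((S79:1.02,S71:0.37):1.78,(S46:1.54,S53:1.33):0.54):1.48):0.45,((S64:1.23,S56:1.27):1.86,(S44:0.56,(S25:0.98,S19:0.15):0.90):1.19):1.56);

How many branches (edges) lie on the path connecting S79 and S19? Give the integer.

The MRCA of S79 and S19 is the root of the tree.
From S79 up to that node: 4 branches. From S19 up to the same node: 4 branches. Total: 4 + 4 = 8.

8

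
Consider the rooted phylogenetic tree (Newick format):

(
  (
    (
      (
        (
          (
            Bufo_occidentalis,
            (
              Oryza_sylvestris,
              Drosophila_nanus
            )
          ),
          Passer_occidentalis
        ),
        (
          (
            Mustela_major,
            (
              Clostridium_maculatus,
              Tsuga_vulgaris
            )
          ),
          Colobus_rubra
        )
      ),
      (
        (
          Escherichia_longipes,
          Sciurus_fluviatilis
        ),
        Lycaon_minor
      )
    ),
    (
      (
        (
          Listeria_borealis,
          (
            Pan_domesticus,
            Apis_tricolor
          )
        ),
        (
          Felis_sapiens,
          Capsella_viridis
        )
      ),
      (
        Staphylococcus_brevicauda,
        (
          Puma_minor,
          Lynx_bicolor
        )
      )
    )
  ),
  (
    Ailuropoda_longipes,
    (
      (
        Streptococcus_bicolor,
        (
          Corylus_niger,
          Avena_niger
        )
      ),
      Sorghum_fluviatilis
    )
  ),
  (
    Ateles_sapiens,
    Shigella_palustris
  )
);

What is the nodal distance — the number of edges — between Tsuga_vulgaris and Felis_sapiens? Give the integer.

The MRCA of Tsuga_vulgaris and Felis_sapiens is the node subtending (((((Bufo_occidentalis,(Oryza_sylvestris,Drosophila_nanus)),Passer_occidentalis),((Mustela_major,(Clostridium_maculatus,Tsuga_vulgaris)),Colobus_rubra)),((Escherichia_longipes,Sciurus_fluviatilis),Lycaon_minor)),(((Listeria_borealis,(Pan_domesticus,Apis_tricolor)),(Felis_sapiens,Capsella_viridis)),(Staphylococcus_brevicauda,(Puma_minor,Lynx_bicolor)))).
From Tsuga_vulgaris up to that node: 6 branches. From Felis_sapiens up to the same node: 4 branches. Total: 6 + 4 = 10.

10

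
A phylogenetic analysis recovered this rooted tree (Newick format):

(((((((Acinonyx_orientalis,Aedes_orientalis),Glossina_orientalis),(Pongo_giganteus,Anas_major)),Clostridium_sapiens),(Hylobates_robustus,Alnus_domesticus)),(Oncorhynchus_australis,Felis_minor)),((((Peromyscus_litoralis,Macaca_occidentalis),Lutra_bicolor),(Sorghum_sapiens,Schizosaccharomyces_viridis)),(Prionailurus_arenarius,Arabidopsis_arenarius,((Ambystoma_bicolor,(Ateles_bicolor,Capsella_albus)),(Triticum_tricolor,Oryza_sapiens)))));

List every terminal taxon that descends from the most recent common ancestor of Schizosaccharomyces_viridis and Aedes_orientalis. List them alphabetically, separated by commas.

Tracing Schizosaccharomyces_viridis: it sits inside (Sorghum_sapiens,Schizosaccharomyces_viridis).
Tracing Aedes_orientalis: it sits inside (Acinonyx_orientalis,Aedes_orientalis).
The smallest clade enclosing both is the whole tree (their MRCA is the root), so the answer is all 22 tips in alphabetical order.

Acinonyx_orientalis, Aedes_orientalis, Alnus_domesticus, Ambystoma_bicolor, Anas_major, Arabidopsis_arenarius, Ateles_bicolor, Capsella_albus, Clostridium_sapiens, Felis_minor, Glossina_orientalis, Hylobates_robustus, Lutra_bicolor, Macaca_occidentalis, Oncorhynchus_australis, Oryza_sapiens, Peromyscus_litoralis, Pongo_giganteus, Prionailurus_arenarius, Schizosaccharomyces_viridis, Sorghum_sapiens, Triticum_tricolor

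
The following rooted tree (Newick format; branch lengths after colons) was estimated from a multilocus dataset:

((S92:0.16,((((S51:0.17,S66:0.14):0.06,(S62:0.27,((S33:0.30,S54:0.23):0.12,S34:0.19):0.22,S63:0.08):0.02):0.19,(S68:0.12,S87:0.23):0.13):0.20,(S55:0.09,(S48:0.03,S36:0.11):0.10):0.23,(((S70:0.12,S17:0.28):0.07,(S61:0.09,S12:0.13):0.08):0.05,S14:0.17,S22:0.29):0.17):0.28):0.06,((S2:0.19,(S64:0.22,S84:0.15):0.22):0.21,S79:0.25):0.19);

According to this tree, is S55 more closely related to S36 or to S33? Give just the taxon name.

The MRCA of S55 and S36 subtends (S55,(S48,S36)) (3 taxa).
The MRCA of S55 and S33 subtends ((((S51,S66),(S62,((S33,S54),S34),S63)),(S68,S87)),(S55,(S48,S36)),(((S70,S17),(S61,S12)),S14,S22)) (18 taxa).
The first is nested inside the second, so S55 shares a more recent common ancestor with S36.

S36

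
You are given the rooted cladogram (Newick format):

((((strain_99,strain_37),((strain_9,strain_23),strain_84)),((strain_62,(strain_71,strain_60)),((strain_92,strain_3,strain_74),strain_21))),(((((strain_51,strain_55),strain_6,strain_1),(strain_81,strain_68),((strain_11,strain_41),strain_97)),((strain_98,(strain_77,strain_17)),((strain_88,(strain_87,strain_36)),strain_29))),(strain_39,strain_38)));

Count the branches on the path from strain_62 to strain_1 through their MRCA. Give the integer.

9

The MRCA of strain_62 and strain_1 is the root of the tree.
From strain_62 up to that node: 4 branches. From strain_1 up to the same node: 5 branches. Total: 4 + 5 = 9.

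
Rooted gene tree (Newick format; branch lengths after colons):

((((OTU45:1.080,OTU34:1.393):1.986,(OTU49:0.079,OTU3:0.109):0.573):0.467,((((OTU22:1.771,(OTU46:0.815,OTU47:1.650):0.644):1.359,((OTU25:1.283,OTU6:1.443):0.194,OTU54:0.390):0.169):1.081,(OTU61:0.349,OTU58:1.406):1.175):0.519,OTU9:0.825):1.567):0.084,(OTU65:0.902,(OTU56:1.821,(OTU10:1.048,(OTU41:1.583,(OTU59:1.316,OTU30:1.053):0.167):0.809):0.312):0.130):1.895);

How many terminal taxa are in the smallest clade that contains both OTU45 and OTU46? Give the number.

13

The MRCA of OTU45 and OTU46 is the node subtending (((OTU45,OTU34),(OTU49,OTU3)),((((OTU22,(OTU46,OTU47)),((OTU25,OTU6),OTU54)),(OTU61,OTU58)),OTU9)).
That clade contains 13 terminal taxa: OTU22, OTU25, OTU3, OTU34, OTU45, OTU46, OTU47, OTU49, OTU54, OTU58, OTU6, OTU61, OTU9.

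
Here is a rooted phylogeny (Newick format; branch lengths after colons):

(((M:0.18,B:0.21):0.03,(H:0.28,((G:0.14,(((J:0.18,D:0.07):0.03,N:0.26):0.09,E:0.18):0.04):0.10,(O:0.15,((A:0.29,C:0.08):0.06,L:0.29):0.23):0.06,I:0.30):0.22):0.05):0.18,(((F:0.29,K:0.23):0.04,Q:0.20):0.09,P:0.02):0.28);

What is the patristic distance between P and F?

The path runs P → … → MRCA → … → F; the MRCA is the node subtending (((F,K),Q),P).
Branch lengths along that path: 0.02 + 0.09 + 0.04 + 0.29 = 0.44.

0.44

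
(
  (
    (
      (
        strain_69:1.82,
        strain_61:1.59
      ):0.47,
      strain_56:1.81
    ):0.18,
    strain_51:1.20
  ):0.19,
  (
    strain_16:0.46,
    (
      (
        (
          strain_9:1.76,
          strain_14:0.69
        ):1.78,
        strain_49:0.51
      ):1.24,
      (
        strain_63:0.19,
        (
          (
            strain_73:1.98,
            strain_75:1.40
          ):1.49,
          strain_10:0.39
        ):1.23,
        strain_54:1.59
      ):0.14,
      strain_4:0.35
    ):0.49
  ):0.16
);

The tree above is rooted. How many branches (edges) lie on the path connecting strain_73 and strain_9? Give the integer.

7

The MRCA of strain_73 and strain_9 is the node subtending (((strain_9,strain_14),strain_49),(strain_63,((strain_73,strain_75),strain_10),strain_54),strain_4).
From strain_73 up to that node: 4 branches. From strain_9 up to the same node: 3 branches. Total: 4 + 3 = 7.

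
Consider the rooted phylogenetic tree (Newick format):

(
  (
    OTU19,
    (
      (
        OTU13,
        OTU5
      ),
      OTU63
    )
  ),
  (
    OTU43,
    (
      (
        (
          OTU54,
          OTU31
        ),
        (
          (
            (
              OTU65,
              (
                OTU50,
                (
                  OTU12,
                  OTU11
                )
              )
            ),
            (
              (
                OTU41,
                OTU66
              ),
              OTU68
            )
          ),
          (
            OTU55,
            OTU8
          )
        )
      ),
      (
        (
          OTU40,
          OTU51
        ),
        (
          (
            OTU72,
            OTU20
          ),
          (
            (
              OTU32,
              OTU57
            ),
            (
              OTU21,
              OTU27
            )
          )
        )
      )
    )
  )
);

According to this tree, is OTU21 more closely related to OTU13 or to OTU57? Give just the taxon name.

OTU57

The MRCA of OTU21 and OTU57 subtends ((OTU32,OTU57),(OTU21,OTU27)) (4 taxa).
The MRCA of OTU21 and OTU13 is the root, subtending the entire tree (24 taxa).
The first is nested inside the second, so OTU21 shares a more recent common ancestor with OTU57.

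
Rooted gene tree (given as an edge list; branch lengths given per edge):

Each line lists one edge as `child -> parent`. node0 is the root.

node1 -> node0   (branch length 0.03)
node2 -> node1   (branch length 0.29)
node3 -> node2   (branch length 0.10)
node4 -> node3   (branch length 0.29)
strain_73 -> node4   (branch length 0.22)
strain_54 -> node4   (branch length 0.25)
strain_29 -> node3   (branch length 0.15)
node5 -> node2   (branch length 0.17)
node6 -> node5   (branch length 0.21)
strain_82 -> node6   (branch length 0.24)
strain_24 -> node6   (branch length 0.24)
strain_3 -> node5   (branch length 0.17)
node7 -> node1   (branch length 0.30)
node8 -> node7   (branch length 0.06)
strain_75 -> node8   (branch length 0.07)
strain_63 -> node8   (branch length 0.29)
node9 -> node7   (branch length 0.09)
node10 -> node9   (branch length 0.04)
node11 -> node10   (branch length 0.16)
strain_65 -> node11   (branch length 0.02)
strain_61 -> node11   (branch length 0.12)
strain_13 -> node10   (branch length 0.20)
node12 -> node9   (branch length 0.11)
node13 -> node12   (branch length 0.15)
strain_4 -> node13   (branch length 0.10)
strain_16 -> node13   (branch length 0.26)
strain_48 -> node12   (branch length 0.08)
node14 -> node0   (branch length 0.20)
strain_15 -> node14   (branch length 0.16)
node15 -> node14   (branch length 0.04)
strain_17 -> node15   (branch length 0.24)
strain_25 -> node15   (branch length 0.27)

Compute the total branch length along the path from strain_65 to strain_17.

1.12

The path runs strain_65 → … → MRCA → … → strain_17; the MRCA is the root of the tree.
Branch lengths along that path: 0.02 + 0.16 + 0.04 + 0.09 + 0.30 + 0.03 + 0.20 + 0.04 + 0.24 = 1.12.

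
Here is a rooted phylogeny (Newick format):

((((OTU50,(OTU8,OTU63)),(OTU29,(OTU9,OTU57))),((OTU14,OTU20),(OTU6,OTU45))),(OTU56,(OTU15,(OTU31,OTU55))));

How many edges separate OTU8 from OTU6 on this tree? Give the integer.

7

The MRCA of OTU8 and OTU6 is the node subtending (((OTU50,(OTU8,OTU63)),(OTU29,(OTU9,OTU57))),((OTU14,OTU20),(OTU6,OTU45))).
From OTU8 up to that node: 4 branches. From OTU6 up to the same node: 3 branches. Total: 4 + 3 = 7.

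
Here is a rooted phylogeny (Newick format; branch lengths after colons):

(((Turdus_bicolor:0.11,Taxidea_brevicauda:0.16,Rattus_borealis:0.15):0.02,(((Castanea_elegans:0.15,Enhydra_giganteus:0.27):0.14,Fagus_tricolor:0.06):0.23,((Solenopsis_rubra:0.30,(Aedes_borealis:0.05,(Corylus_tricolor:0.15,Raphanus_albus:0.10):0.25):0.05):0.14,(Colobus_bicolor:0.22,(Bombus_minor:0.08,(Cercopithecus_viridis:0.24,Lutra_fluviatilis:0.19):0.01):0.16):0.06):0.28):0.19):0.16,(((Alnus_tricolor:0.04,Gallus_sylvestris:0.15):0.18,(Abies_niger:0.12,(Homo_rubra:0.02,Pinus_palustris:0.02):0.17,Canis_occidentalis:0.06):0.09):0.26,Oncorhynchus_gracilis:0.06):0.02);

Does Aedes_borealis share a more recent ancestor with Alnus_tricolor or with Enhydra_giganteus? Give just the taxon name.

Enhydra_giganteus

The MRCA of Aedes_borealis and Enhydra_giganteus subtends (((Castanea_elegans,Enhydra_giganteus),Fagus_tricolor),((Solenopsis_rubra,(Aedes_borealis,(Corylus_tricolor,Raphanus_albus))),(Colobus_bicolor,(Bombus_minor,(Cercopithecus_viridis,Lutra_fluviatilis))))) (11 taxa).
The MRCA of Aedes_borealis and Alnus_tricolor is the root, subtending the entire tree (21 taxa).
The first is nested inside the second, so Aedes_borealis shares a more recent common ancestor with Enhydra_giganteus.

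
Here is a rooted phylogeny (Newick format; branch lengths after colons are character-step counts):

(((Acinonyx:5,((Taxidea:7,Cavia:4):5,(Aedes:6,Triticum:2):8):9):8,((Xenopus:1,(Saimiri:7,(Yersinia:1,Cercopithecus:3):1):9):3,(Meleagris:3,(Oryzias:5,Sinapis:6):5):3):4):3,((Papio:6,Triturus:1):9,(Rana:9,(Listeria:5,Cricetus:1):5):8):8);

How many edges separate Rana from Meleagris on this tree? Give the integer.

7

The MRCA of Rana and Meleagris is the root of the tree.
From Rana up to that node: 3 branches. From Meleagris up to the same node: 4 branches. Total: 3 + 4 = 7.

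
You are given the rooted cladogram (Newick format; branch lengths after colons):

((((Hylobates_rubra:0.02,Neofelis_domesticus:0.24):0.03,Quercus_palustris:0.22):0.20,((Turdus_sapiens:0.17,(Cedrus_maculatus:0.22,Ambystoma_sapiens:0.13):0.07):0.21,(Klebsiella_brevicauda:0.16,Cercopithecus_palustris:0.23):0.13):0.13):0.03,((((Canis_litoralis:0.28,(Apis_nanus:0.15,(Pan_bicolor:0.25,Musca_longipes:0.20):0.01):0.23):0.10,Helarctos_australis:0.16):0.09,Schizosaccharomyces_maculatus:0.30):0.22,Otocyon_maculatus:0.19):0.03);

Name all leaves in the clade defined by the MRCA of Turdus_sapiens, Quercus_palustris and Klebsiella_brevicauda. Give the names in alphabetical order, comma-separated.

Ambystoma_sapiens, Cedrus_maculatus, Cercopithecus_palustris, Hylobates_rubra, Klebsiella_brevicauda, Neofelis_domesticus, Quercus_palustris, Turdus_sapiens

Tracing Turdus_sapiens: it sits inside (Turdus_sapiens,(Cedrus_maculatus,Ambystoma_sapiens)).
Tracing Quercus_palustris: it sits inside ((Hylobates_rubra,Neofelis_domesticus),Quercus_palustris).
Tracing Klebsiella_brevicauda: it sits inside (Klebsiella_brevicauda,Cercopithecus_palustris).
The smallest clade enclosing all 3 is (((Hylobates_rubra,Neofelis_domesticus),Quercus_palustris),((Turdus_sapiens,(Cedrus_maculatus,Ambystoma_sapiens)),(Klebsiella_brevicauda,Cercopithecus_palustris))); the answer is its 8 terminal taxa in alphabetical order.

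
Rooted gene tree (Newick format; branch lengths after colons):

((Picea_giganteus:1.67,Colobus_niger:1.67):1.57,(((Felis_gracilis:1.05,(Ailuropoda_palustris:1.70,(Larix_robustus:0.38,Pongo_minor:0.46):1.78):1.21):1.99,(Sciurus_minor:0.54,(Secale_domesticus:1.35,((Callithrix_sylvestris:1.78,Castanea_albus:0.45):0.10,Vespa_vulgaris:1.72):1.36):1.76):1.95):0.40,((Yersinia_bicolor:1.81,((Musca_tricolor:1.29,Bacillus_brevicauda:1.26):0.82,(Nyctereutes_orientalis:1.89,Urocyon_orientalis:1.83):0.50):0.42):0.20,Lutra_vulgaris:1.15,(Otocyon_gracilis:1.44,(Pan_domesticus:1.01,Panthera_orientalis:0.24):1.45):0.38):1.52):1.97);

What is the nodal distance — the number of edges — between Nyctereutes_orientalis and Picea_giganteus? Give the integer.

8

The MRCA of Nyctereutes_orientalis and Picea_giganteus is the root of the tree.
From Nyctereutes_orientalis up to that node: 6 branches. From Picea_giganteus up to the same node: 2 branches. Total: 6 + 2 = 8.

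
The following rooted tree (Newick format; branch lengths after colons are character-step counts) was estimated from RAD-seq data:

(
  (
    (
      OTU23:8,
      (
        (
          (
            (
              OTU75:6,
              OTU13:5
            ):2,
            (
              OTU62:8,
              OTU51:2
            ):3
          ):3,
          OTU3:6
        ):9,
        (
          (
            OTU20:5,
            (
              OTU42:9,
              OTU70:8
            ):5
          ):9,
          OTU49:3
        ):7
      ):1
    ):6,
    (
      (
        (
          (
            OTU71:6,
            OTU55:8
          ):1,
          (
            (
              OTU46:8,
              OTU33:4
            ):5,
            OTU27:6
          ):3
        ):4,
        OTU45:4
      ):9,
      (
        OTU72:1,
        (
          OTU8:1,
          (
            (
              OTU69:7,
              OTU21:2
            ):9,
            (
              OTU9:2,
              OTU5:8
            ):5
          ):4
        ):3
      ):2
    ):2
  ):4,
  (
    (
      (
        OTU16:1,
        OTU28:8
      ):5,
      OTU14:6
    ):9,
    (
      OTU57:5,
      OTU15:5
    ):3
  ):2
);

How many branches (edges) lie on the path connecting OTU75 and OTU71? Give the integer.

The MRCA of OTU75 and OTU71 is the node subtending ((OTU23,((((OTU75,OTU13),(OTU62,OTU51)),OTU3),((OTU20,(OTU42,OTU70)),OTU49))),((((OTU71,OTU55),((OTU46,OTU33),OTU27)),OTU45),(OTU72,(OTU8,((OTU69,OTU21),(OTU9,OTU5)))))).
From OTU75 up to that node: 6 branches. From OTU71 up to the same node: 5 branches. Total: 6 + 5 = 11.

11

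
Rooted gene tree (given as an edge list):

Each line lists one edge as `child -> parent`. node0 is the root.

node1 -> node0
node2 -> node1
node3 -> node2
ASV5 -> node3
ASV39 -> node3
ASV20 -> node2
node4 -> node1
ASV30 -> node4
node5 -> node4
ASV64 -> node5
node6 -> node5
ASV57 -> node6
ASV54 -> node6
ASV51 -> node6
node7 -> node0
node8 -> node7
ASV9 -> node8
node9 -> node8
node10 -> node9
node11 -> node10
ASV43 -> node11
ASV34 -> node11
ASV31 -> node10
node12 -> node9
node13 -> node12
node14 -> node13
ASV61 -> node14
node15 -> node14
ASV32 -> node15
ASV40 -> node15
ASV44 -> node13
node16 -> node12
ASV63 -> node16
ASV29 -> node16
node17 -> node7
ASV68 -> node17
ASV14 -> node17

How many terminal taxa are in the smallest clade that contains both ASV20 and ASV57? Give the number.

8

The MRCA of ASV20 and ASV57 is the node subtending (((ASV5,ASV39),ASV20),(ASV30,(ASV64,(ASV57,ASV54,ASV51)))).
That clade contains 8 terminal taxa: ASV20, ASV30, ASV39, ASV5, ASV51, ASV54, ASV57, ASV64.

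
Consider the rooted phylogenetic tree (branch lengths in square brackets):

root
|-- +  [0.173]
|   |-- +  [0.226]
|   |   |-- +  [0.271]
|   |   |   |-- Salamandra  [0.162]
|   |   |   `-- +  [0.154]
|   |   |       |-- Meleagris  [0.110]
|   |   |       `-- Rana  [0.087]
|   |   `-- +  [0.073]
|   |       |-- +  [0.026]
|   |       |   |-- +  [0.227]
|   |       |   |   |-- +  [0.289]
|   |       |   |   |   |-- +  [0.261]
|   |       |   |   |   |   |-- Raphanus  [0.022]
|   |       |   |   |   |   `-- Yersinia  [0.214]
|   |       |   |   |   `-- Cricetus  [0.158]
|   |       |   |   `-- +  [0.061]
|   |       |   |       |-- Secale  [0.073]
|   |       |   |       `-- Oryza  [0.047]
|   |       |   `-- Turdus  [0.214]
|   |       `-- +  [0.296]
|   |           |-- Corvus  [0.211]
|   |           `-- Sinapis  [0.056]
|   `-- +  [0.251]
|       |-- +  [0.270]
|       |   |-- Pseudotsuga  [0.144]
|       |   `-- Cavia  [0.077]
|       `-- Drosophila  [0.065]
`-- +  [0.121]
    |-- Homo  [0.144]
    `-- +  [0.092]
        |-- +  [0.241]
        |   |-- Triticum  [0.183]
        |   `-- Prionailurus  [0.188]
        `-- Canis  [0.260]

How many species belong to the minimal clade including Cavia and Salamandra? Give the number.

14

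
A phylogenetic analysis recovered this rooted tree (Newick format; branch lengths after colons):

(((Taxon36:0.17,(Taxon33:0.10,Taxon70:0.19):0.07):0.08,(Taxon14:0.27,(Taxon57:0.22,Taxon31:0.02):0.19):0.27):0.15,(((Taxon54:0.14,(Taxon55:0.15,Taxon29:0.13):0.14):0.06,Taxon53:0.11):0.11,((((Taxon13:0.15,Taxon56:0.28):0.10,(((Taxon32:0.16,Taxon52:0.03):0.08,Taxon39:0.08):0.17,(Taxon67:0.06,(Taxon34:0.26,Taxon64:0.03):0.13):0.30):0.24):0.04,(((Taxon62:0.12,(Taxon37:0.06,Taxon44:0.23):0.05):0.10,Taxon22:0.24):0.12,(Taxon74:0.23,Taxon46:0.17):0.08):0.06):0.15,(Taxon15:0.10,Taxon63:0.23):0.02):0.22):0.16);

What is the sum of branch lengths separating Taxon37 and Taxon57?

1.75

The path runs Taxon37 → … → MRCA → … → Taxon57; the MRCA is the root of the tree.
Branch lengths along that path: 0.06 + 0.05 + 0.10 + 0.12 + 0.06 + 0.15 + 0.22 + 0.16 + 0.15 + 0.27 + 0.19 + 0.22 = 1.75.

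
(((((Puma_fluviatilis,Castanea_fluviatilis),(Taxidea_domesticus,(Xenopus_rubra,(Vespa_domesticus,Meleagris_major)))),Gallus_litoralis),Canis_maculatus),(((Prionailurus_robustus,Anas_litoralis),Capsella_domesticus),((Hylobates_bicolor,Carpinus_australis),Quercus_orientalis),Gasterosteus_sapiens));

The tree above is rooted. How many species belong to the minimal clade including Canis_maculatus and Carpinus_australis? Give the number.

15

The MRCA of Canis_maculatus and Carpinus_australis is the root, so the clade is the entire tree.
That clade contains 15 terminal taxa: Anas_litoralis, Canis_maculatus, Capsella_domesticus, Carpinus_australis, Castanea_fluviatilis, Gallus_litoralis, Gasterosteus_sapiens, Hylobates_bicolor, Meleagris_major, Prionailurus_robustus, Puma_fluviatilis, Quercus_orientalis, Taxidea_domesticus, Vespa_domesticus, Xenopus_rubra.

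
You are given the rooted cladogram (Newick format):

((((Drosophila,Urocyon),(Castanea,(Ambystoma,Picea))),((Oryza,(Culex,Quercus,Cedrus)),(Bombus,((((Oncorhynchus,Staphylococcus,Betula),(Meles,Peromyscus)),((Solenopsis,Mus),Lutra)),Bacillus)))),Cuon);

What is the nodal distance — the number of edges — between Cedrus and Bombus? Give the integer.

5

The MRCA of Cedrus and Bombus is the node subtending ((Oryza,(Culex,Quercus,Cedrus)),(Bombus,((((Oncorhynchus,Staphylococcus,Betula),(Meles,Peromyscus)),((Solenopsis,Mus),Lutra)),Bacillus))).
From Cedrus up to that node: 3 branches. From Bombus up to the same node: 2 branches. Total: 3 + 2 = 5.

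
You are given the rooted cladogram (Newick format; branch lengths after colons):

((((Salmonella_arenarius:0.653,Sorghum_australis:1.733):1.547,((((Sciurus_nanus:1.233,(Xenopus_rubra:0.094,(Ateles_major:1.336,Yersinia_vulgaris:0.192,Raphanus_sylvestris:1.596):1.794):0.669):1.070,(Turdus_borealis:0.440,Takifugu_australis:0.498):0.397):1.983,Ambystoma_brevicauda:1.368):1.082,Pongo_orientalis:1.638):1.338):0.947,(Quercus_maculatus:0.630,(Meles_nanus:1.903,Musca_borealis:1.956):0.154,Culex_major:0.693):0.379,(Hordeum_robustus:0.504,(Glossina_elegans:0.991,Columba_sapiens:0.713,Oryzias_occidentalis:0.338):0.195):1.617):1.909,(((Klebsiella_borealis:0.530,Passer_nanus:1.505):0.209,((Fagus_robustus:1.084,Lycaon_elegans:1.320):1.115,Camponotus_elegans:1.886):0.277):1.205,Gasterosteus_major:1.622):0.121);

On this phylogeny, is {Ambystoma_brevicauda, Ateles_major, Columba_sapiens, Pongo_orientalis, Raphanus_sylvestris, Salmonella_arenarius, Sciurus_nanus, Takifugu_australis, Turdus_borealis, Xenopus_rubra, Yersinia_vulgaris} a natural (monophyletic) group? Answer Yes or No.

No

The MRCA of the listed taxa subtends (((Salmonella_arenarius,Sorghum_australis),((((Sciurus_nanus,(Xenopus_rubra,(Ateles_major,Yersinia_vulgaris,Raphanus_sylvestris))),(Turdus_borealis,Takifugu_australis)),Ambystoma_brevicauda),Pongo_orientalis)),(Quercus_maculatus,(Meles_nanus,Musca_borealis),Culex_major),(Hordeum_robustus,(Glossina_elegans,Columba_sapiens,Oryzias_occidentalis))).
That clade also contains Culex_major, Glossina_elegans, Hordeum_robustus, Meles_nanus, Musca_borealis, Oryzias_occidentalis, Quercus_maculatus, Sorghum_australis, which are not in the proposed group, so the group is not monophyletic.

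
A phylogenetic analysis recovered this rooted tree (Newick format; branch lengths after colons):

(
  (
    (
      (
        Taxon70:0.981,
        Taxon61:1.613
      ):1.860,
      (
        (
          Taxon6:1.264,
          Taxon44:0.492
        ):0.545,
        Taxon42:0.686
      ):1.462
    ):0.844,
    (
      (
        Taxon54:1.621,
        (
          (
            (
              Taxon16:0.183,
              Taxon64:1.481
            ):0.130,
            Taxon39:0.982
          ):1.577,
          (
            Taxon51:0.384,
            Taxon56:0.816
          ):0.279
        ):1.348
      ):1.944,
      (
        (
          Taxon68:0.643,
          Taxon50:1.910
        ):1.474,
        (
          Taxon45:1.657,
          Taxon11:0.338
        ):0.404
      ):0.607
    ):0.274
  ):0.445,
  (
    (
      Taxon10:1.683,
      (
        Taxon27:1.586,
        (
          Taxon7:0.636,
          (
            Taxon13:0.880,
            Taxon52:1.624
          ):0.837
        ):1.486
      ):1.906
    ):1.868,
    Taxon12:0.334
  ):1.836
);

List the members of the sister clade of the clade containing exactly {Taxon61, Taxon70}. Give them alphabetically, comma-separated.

The clade containing exactly {Taxon61, Taxon70} attaches to the tree at the node subtending ((Taxon70,Taxon61),((Taxon6,Taxon44),Taxon42)).
The other lineage descending from that same node — the sister group — is ((Taxon6,Taxon44),Taxon42); its 3 tips in alphabetical order are the answer.

Taxon42, Taxon44, Taxon6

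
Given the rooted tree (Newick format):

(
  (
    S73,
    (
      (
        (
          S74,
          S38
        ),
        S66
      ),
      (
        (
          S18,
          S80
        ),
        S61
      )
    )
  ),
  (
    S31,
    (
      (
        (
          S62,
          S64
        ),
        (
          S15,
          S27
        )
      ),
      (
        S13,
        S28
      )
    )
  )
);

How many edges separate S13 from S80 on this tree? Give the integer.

9

The MRCA of S13 and S80 is the root of the tree.
From S13 up to that node: 4 branches. From S80 up to the same node: 5 branches. Total: 4 + 5 = 9.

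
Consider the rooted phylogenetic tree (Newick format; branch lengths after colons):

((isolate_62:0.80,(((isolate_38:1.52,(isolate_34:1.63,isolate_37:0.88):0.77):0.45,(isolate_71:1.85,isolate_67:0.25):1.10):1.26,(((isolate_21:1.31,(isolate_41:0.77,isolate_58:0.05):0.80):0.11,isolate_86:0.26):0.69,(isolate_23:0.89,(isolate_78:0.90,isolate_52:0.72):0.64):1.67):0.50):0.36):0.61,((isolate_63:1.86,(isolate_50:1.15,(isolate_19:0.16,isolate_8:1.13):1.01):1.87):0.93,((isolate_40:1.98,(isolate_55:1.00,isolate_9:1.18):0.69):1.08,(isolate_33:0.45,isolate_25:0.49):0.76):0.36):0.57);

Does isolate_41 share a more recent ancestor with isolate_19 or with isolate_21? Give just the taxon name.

isolate_21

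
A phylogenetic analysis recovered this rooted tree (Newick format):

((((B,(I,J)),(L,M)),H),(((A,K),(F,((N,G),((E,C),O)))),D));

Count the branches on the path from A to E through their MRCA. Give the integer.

7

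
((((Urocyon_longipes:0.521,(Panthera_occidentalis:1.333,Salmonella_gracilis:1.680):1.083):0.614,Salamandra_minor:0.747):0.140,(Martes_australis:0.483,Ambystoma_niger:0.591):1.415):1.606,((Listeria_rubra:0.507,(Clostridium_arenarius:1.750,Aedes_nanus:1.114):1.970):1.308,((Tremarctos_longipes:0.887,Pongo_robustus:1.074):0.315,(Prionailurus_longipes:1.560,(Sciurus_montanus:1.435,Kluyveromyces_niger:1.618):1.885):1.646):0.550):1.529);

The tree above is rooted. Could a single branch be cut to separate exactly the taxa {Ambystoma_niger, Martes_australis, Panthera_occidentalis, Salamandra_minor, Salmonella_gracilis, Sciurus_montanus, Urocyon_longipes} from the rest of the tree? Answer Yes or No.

No

The MRCA of the listed taxa is the root, so the smallest clade containing them is the whole tree.
That clade also contains Aedes_nanus, Clostridium_arenarius, Kluyveromyces_niger, Listeria_rubra, Pongo_robustus, Prionailurus_longipes, Tremarctos_longipes, which are not in the proposed group, so the group is not monophyletic.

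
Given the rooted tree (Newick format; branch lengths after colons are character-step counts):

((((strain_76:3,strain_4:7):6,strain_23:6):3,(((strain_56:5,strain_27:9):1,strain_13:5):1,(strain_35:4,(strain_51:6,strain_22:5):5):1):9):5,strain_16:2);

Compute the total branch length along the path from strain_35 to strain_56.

The path runs strain_35 → … → MRCA → … → strain_56; the MRCA is the node subtending (((strain_56,strain_27),strain_13),(strain_35,(strain_51,strain_22))).
Branch lengths along that path: 4 + 1 + 1 + 1 + 5 = 12.

12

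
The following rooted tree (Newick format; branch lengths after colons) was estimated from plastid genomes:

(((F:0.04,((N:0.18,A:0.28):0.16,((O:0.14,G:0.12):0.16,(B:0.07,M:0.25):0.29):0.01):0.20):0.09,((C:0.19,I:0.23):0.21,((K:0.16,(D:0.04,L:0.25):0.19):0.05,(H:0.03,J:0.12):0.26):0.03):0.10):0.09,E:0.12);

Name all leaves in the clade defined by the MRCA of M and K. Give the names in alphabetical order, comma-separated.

Tracing M: it sits inside (B,M).
Tracing K: it sits inside (K,(D,L)).
The smallest clade enclosing both is ((F,((N,A),((O,G),(B,M)))),((C,I),((K,(D,L)),(H,J)))); the answer is its 14 terminal taxa in alphabetical order.

A, B, C, D, F, G, H, I, J, K, L, M, N, O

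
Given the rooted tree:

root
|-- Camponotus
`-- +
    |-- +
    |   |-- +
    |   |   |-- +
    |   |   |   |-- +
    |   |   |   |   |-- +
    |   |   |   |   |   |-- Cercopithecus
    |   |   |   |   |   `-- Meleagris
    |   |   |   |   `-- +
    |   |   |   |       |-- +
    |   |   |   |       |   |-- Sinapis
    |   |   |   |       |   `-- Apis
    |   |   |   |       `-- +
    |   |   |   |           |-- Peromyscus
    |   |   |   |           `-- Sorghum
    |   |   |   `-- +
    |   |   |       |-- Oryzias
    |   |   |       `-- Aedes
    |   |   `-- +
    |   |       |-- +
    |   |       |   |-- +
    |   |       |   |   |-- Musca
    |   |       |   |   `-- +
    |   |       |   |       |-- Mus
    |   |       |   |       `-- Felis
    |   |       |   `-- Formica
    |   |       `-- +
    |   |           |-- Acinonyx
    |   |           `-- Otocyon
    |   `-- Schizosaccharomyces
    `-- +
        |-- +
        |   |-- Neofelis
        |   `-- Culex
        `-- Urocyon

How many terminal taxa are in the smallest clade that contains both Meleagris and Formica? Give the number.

14

The MRCA of Meleagris and Formica is the node subtending ((((Cercopithecus,Meleagris),((Sinapis,Apis),(Peromyscus,Sorghum))),(Oryzias,Aedes)),(((Musca,(Mus,Felis)),Formica),(Acinonyx,Otocyon))).
That clade contains 14 terminal taxa: Acinonyx, Aedes, Apis, Cercopithecus, Felis, Formica, Meleagris, Mus, Musca, Oryzias, Otocyon, Peromyscus, Sinapis, Sorghum.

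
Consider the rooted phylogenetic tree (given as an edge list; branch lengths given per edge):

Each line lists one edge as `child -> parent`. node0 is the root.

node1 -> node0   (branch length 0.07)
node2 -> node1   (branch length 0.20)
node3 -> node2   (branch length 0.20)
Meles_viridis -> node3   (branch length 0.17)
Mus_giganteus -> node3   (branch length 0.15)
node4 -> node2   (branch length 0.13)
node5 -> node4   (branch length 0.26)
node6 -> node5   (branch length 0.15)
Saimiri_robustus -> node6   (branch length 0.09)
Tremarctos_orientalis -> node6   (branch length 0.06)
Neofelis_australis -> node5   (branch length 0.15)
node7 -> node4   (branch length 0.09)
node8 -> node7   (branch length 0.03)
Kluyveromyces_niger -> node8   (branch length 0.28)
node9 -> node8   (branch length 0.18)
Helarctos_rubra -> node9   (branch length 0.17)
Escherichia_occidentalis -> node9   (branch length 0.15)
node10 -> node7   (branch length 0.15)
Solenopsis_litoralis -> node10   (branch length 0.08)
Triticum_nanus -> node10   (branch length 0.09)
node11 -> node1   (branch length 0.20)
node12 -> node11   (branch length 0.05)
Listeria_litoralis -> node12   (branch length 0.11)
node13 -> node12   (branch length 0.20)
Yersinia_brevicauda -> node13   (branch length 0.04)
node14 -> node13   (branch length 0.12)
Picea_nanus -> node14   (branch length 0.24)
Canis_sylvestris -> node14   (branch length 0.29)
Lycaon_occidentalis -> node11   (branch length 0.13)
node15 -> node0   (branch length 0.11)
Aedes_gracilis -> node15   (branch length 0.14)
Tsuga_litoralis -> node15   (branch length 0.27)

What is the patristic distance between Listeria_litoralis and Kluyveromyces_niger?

1.09

The path runs Listeria_litoralis → … → MRCA → … → Kluyveromyces_niger; the MRCA is the node subtending (((Meles_viridis,Mus_giganteus),(((Saimiri_robustus,Tremarctos_orientalis),Neofelis_australis),((Kluyveromyces_niger,(Helarctos_rubra,Escherichia_occidentalis)),(Solenopsis_litoralis,Triticum_nanus)))),((Listeria_litoralis,(Yersinia_brevicauda,(Picea_nanus,Canis_sylvestris))),Lycaon_occidentalis)).
Branch lengths along that path: 0.11 + 0.05 + 0.20 + 0.20 + 0.13 + 0.09 + 0.03 + 0.28 = 1.09.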